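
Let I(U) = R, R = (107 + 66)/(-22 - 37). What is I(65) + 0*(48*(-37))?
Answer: -173/59 ≈ -2.9322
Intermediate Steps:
R = -173/59 (R = 173/(-59) = 173*(-1/59) = -173/59 ≈ -2.9322)
I(U) = -173/59
I(65) + 0*(48*(-37)) = -173/59 + 0*(48*(-37)) = -173/59 + 0*(-1776) = -173/59 + 0 = -173/59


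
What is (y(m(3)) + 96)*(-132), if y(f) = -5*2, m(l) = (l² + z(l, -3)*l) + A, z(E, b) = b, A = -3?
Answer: -11352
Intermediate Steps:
m(l) = -3 + l² - 3*l (m(l) = (l² - 3*l) - 3 = -3 + l² - 3*l)
y(f) = -10
(y(m(3)) + 96)*(-132) = (-10 + 96)*(-132) = 86*(-132) = -11352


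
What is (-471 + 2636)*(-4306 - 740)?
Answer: -10924590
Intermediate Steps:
(-471 + 2636)*(-4306 - 740) = 2165*(-5046) = -10924590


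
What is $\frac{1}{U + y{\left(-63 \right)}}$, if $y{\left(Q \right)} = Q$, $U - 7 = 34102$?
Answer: $\frac{1}{34046} \approx 2.9372 \cdot 10^{-5}$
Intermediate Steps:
$U = 34109$ ($U = 7 + 34102 = 34109$)
$\frac{1}{U + y{\left(-63 \right)}} = \frac{1}{34109 - 63} = \frac{1}{34046}$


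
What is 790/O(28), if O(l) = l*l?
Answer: 395/392 ≈ 1.0077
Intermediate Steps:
O(l) = l²
790/O(28) = 790/(28²) = 790/784 = 790*(1/784) = 395/392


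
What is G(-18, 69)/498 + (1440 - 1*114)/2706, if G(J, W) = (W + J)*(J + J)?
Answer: -119663/37433 ≈ -3.1967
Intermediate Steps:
G(J, W) = 2*J*(J + W) (G(J, W) = (J + W)*(2*J) = 2*J*(J + W))
G(-18, 69)/498 + (1440 - 1*114)/2706 = (2*(-18)*(-18 + 69))/498 + (1440 - 1*114)/2706 = (2*(-18)*51)*(1/498) + (1440 - 114)*(1/2706) = -1836*1/498 + 1326*(1/2706) = -306/83 + 221/451 = -119663/37433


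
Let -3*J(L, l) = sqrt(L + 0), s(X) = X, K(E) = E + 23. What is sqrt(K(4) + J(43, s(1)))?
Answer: sqrt(243 - 3*sqrt(43))/3 ≈ 4.9814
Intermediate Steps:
K(E) = 23 + E
J(L, l) = -sqrt(L)/3 (J(L, l) = -sqrt(L + 0)/3 = -sqrt(L)/3)
sqrt(K(4) + J(43, s(1))) = sqrt((23 + 4) - sqrt(43)/3) = sqrt(27 - sqrt(43)/3)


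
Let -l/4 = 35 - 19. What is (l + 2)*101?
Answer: -6262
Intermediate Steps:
l = -64 (l = -4*(35 - 19) = -4*16 = -64)
(l + 2)*101 = (-64 + 2)*101 = -62*101 = -6262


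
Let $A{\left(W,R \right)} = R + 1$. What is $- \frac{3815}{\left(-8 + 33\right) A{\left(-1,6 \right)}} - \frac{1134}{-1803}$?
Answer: $- \frac{63619}{3005} \approx -21.171$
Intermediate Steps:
$A{\left(W,R \right)} = 1 + R$
$- \frac{3815}{\left(-8 + 33\right) A{\left(-1,6 \right)}} - \frac{1134}{-1803} = - \frac{3815}{\left(-8 + 33\right) \left(1 + 6\right)} - \frac{1134}{-1803} = - \frac{3815}{25 \cdot 7} - - \frac{378}{601} = - \frac{3815}{175} + \frac{378}{601} = \left(-3815\right) \frac{1}{175} + \frac{378}{601} = - \frac{109}{5} + \frac{378}{601} = - \frac{63619}{3005}$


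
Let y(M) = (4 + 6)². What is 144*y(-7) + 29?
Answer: 14429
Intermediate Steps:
y(M) = 100 (y(M) = 10² = 100)
144*y(-7) + 29 = 144*100 + 29 = 14400 + 29 = 14429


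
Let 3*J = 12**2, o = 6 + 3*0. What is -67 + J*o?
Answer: 221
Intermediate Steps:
o = 6 (o = 6 + 0 = 6)
J = 48 (J = (1/3)*12**2 = (1/3)*144 = 48)
-67 + J*o = -67 + 48*6 = -67 + 288 = 221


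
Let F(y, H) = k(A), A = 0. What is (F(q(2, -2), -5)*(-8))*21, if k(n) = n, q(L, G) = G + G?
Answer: 0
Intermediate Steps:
q(L, G) = 2*G
F(y, H) = 0
(F(q(2, -2), -5)*(-8))*21 = (0*(-8))*21 = 0*21 = 0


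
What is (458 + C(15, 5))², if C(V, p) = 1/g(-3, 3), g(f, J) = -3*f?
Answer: 16999129/81 ≈ 2.0987e+5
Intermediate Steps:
C(V, p) = ⅑ (C(V, p) = 1/(-3*(-3)) = 1/9 = ⅑)
(458 + C(15, 5))² = (458 + ⅑)² = (4123/9)² = 16999129/81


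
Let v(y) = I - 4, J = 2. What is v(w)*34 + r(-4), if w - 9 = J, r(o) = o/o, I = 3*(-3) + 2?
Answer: -373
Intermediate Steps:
I = -7 (I = -9 + 2 = -7)
r(o) = 1
w = 11 (w = 9 + 2 = 11)
v(y) = -11 (v(y) = -7 - 4 = -11)
v(w)*34 + r(-4) = -11*34 + 1 = -374 + 1 = -373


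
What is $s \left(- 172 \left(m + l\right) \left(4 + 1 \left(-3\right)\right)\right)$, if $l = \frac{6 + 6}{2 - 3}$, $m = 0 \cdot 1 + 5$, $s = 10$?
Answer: $12040$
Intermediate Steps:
$m = 5$ ($m = 0 + 5 = 5$)
$l = -12$ ($l = \frac{12}{-1} = 12 \left(-1\right) = -12$)
$s \left(- 172 \left(m + l\right) \left(4 + 1 \left(-3\right)\right)\right) = 10 \left(- 172 \left(5 - 12\right) \left(4 + 1 \left(-3\right)\right)\right) = 10 \left(- 172 \left(- 7 \left(4 - 3\right)\right)\right) = 10 \left(- 172 \left(\left(-7\right) 1\right)\right) = 10 \left(\left(-172\right) \left(-7\right)\right) = 10 \cdot 1204 = 12040$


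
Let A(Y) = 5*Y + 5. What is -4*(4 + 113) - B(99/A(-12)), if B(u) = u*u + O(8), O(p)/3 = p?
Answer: -12381/25 ≈ -495.24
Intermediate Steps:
O(p) = 3*p
A(Y) = 5 + 5*Y
B(u) = 24 + u**2 (B(u) = u*u + 3*8 = u**2 + 24 = 24 + u**2)
-4*(4 + 113) - B(99/A(-12)) = -4*(4 + 113) - (24 + (99/(5 + 5*(-12)))**2) = -4*117 - (24 + (99/(5 - 60))**2) = -468 - (24 + (99/(-55))**2) = -468 - (24 + (99*(-1/55))**2) = -468 - (24 + (-9/5)**2) = -468 - (24 + 81/25) = -468 - 1*681/25 = -468 - 681/25 = -12381/25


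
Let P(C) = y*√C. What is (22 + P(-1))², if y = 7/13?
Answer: 81747/169 + 308*I/13 ≈ 483.71 + 23.692*I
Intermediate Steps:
y = 7/13 (y = 7*(1/13) = 7/13 ≈ 0.53846)
P(C) = 7*√C/13
(22 + P(-1))² = (22 + 7*√(-1)/13)² = (22 + 7*I/13)²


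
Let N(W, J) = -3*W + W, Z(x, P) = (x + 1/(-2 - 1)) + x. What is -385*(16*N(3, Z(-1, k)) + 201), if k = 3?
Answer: -40425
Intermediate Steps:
Z(x, P) = -⅓ + 2*x (Z(x, P) = (x + 1/(-3)) + x = (x - ⅓) + x = (-⅓ + x) + x = -⅓ + 2*x)
N(W, J) = -2*W
-385*(16*N(3, Z(-1, k)) + 201) = -385*(16*(-2*3) + 201) = -385*(16*(-6) + 201) = -385*(-96 + 201) = -385*105 = -40425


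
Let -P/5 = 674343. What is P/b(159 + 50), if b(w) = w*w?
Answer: -3371715/43681 ≈ -77.189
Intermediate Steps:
b(w) = w²
P = -3371715 (P = -5*674343 = -3371715)
P/b(159 + 50) = -3371715/(159 + 50)² = -3371715/(209²) = -3371715/43681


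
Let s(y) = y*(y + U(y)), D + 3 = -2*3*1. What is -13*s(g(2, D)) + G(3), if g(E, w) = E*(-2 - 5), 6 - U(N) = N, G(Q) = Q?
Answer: 1095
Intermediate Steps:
U(N) = 6 - N
D = -9 (D = -3 - 2*3*1 = -3 - 6*1 = -3 - 6 = -9)
g(E, w) = -7*E (g(E, w) = E*(-7) = -7*E)
s(y) = 6*y (s(y) = y*(y + (6 - y)) = y*6 = 6*y)
-13*s(g(2, D)) + G(3) = -78*(-7*2) + 3 = -78*(-14) + 3 = -13*(-84) + 3 = 1092 + 3 = 1095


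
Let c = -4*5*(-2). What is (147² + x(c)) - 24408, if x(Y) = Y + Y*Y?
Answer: -1159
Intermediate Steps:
c = 40 (c = -20*(-2) = 40)
x(Y) = Y + Y²
(147² + x(c)) - 24408 = (147² + 40*(1 + 40)) - 24408 = (21609 + 40*41) - 24408 = (21609 + 1640) - 24408 = 23249 - 24408 = -1159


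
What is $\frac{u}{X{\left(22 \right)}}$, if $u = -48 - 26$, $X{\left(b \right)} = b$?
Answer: $- \frac{37}{11} \approx -3.3636$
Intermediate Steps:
$u = -74$
$\frac{u}{X{\left(22 \right)}} = - \frac{74}{22} = \left(-74\right) \frac{1}{22} = - \frac{37}{11}$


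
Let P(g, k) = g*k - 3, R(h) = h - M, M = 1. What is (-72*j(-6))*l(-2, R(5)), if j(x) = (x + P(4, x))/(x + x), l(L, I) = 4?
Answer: -792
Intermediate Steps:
R(h) = -1 + h (R(h) = h - 1*1 = h - 1 = -1 + h)
P(g, k) = -3 + g*k
j(x) = (-3 + 5*x)/(2*x) (j(x) = (x + (-3 + 4*x))/(x + x) = (-3 + 5*x)/((2*x)) = (-3 + 5*x)*(1/(2*x)) = (-3 + 5*x)/(2*x))
(-72*j(-6))*l(-2, R(5)) = -36*(-3 + 5*(-6))/(-6)*4 = -36*(-1)*(-3 - 30)/6*4 = -36*(-1)*(-33)/6*4 = -72*11/4*4 = -198*4 = -792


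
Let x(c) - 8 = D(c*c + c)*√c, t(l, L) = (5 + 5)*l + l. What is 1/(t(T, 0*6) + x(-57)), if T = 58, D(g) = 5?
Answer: 34/22039 - 5*I*√57/418741 ≈ 0.0015427 - 9.0149e-5*I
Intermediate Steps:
t(l, L) = 11*l (t(l, L) = 10*l + l = 11*l)
x(c) = 8 + 5*√c
1/(t(T, 0*6) + x(-57)) = 1/(11*58 + (8 + 5*√(-57))) = 1/(638 + (8 + 5*(I*√57))) = 1/(638 + (8 + 5*I*√57)) = 1/(646 + 5*I*√57)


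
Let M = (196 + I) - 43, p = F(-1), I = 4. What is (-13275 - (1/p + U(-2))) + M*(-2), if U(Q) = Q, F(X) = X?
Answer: -13586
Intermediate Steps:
p = -1
M = 157 (M = (196 + 4) - 43 = 200 - 43 = 157)
(-13275 - (1/p + U(-2))) + M*(-2) = (-13275 - (1/(-1) - 2)) + 157*(-2) = (-13275 - (-1 - 2)) - 314 = (-13275 - 1*(-3)) - 314 = (-13275 + 3) - 314 = -13272 - 314 = -13586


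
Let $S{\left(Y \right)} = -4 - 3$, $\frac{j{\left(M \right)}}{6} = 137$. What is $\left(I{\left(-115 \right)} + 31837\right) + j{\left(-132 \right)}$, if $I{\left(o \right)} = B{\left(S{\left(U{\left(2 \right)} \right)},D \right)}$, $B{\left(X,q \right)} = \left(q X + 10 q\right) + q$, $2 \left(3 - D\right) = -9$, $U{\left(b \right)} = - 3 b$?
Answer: $32689$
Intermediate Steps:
$j{\left(M \right)} = 822$ ($j{\left(M \right)} = 6 \cdot 137 = 822$)
$D = \frac{15}{2}$ ($D = 3 - - \frac{9}{2} = 3 + \frac{9}{2} = \frac{15}{2} \approx 7.5$)
$S{\left(Y \right)} = -7$ ($S{\left(Y \right)} = -4 - 3 = -7$)
$B{\left(X,q \right)} = 11 q + X q$ ($B{\left(X,q \right)} = \left(X q + 10 q\right) + q = \left(10 q + X q\right) + q = 11 q + X q$)
$I{\left(o \right)} = 30$ ($I{\left(o \right)} = \frac{15 \left(11 - 7\right)}{2} = \frac{15}{2} \cdot 4 = 30$)
$\left(I{\left(-115 \right)} + 31837\right) + j{\left(-132 \right)} = \left(30 + 31837\right) + 822 = 31867 + 822 = 32689$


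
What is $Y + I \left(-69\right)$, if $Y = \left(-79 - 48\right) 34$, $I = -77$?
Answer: $995$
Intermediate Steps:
$Y = -4318$ ($Y = \left(-127\right) 34 = -4318$)
$Y + I \left(-69\right) = -4318 - -5313 = -4318 + 5313 = 995$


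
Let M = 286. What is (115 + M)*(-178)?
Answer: -71378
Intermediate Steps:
(115 + M)*(-178) = (115 + 286)*(-178) = 401*(-178) = -71378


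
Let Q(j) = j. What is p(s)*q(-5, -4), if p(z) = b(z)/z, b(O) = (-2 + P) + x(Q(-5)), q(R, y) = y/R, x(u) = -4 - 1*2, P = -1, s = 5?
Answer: -36/25 ≈ -1.4400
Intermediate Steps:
x(u) = -6 (x(u) = -4 - 2 = -6)
b(O) = -9 (b(O) = (-2 - 1) - 6 = -3 - 6 = -9)
p(z) = -9/z
p(s)*q(-5, -4) = (-9/5)*(-4/(-5)) = (-9*1/5)*(-4*(-1/5)) = -9/5*4/5 = -36/25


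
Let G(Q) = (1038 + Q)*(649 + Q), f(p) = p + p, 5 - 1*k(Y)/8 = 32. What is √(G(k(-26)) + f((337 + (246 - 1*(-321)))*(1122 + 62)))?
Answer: √2496598 ≈ 1580.1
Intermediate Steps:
k(Y) = -216 (k(Y) = 40 - 8*32 = 40 - 256 = -216)
f(p) = 2*p
G(Q) = (649 + Q)*(1038 + Q)
√(G(k(-26)) + f((337 + (246 - 1*(-321)))*(1122 + 62))) = √((673662 + (-216)² + 1687*(-216)) + 2*((337 + (246 - 1*(-321)))*(1122 + 62))) = √((673662 + 46656 - 364392) + 2*((337 + (246 + 321))*1184)) = √(355926 + 2*((337 + 567)*1184)) = √(355926 + 2*(904*1184)) = √(355926 + 2*1070336) = √(355926 + 2140672) = √2496598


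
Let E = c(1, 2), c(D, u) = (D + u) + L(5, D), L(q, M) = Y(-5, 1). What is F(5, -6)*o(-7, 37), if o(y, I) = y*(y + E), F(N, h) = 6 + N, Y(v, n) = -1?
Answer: 385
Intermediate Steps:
L(q, M) = -1
c(D, u) = -1 + D + u (c(D, u) = (D + u) - 1 = -1 + D + u)
E = 2 (E = -1 + 1 + 2 = 2)
o(y, I) = y*(2 + y) (o(y, I) = y*(y + 2) = y*(2 + y))
F(5, -6)*o(-7, 37) = (6 + 5)*(-7*(2 - 7)) = 11*(-7*(-5)) = 11*35 = 385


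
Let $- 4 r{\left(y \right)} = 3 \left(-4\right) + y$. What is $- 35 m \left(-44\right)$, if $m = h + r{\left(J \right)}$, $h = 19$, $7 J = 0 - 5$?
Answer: $34155$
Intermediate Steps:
$J = - \frac{5}{7}$ ($J = \frac{0 - 5}{7} = \frac{1}{7} \left(-5\right) = - \frac{5}{7} \approx -0.71429$)
$r{\left(y \right)} = 3 - \frac{y}{4}$ ($r{\left(y \right)} = - \frac{3 \left(-4\right) + y}{4} = - \frac{-12 + y}{4} = 3 - \frac{y}{4}$)
$m = \frac{621}{28}$ ($m = 19 + \left(3 - - \frac{5}{28}\right) = 19 + \left(3 + \frac{5}{28}\right) = 19 + \frac{89}{28} = \frac{621}{28} \approx 22.179$)
$- 35 m \left(-44\right) = \left(-35\right) \frac{621}{28} \left(-44\right) = \left(- \frac{3105}{4}\right) \left(-44\right) = 34155$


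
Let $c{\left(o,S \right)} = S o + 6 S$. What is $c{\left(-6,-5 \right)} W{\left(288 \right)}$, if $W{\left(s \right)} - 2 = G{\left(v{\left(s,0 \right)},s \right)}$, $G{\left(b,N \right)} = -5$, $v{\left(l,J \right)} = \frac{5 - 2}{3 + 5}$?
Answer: $0$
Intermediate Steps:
$v{\left(l,J \right)} = \frac{3}{8}$
$W{\left(s \right)} = -3$ ($W{\left(s \right)} = 2 - 5 = -3$)
$c{\left(o,S \right)} = 6 S + S o$
$c{\left(-6,-5 \right)} W{\left(288 \right)} = - 5 \left(6 - 6\right) \left(-3\right) = \left(-5\right) 0 \left(-3\right) = 0 \left(-3\right) = 0$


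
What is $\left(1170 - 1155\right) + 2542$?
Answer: $2557$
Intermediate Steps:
$\left(1170 - 1155\right) + 2542 = 15 + 2542 = 2557$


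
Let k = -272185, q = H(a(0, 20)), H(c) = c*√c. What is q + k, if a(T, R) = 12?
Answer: -272185 + 24*√3 ≈ -2.7214e+5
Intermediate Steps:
H(c) = c^(3/2)
q = 24*√3 (q = 12^(3/2) = 24*√3 ≈ 41.569)
q + k = 24*√3 - 272185 = -272185 + 24*√3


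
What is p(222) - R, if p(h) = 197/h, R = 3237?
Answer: -718417/222 ≈ -3236.1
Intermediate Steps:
p(222) - R = 197/222 - 1*3237 = 197*(1/222) - 3237 = 197/222 - 3237 = -718417/222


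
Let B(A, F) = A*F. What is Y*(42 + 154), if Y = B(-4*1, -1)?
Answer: 784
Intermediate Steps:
Y = 4 (Y = -4*1*(-1) = -4*(-1) = 4)
Y*(42 + 154) = 4*(42 + 154) = 4*196 = 784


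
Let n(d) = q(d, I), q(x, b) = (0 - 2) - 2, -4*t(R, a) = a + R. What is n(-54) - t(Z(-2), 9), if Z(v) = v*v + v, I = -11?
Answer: -5/4 ≈ -1.2500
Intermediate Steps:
Z(v) = v + v² (Z(v) = v² + v = v + v²)
t(R, a) = -R/4 - a/4 (t(R, a) = -(a + R)/4 = -(R + a)/4 = -R/4 - a/4)
q(x, b) = -4 (q(x, b) = -2 - 2 = -4)
n(d) = -4
n(-54) - t(Z(-2), 9) = -4 - (-(-1)*(1 - 2)/2 - ¼*9) = -4 - (-(-1)*(-1)/2 - 9/4) = -4 - (-¼*2 - 9/4) = -4 - (-½ - 9/4) = -4 - 1*(-11/4) = -4 + 11/4 = -5/4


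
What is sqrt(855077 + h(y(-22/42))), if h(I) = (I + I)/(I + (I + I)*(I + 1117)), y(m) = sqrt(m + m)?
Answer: sqrt((40133039037 + 1710154*I*sqrt(462))/(46935 + 2*I*sqrt(462))) ≈ 924.7 - 0.e-10*I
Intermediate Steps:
y(m) = sqrt(2)*sqrt(m) (y(m) = sqrt(2*m) = sqrt(2)*sqrt(m))
h(I) = 2*I/(I + 2*I*(1117 + I)) (h(I) = (2*I)/(I + (2*I)*(1117 + I)) = (2*I)/(I + 2*I*(1117 + I)) = 2*I/(I + 2*I*(1117 + I)))
sqrt(855077 + h(y(-22/42))) = sqrt(855077 + 2/(2235 + 2*(sqrt(2)*sqrt(-22/42)))) = sqrt(855077 + 2/(2235 + 2*(sqrt(2)*sqrt(-22*1/42)))) = sqrt(855077 + 2/(2235 + 2*(sqrt(2)*sqrt(-11/21)))) = sqrt(855077 + 2/(2235 + 2*(sqrt(2)*(I*sqrt(231)/21)))) = sqrt(855077 + 2/(2235 + 2*(I*sqrt(462)/21))) = sqrt(855077 + 2/(2235 + 2*I*sqrt(462)/21))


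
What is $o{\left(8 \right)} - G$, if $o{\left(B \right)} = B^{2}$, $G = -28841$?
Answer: $28905$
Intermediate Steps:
$o{\left(8 \right)} - G = 8^{2} - -28841 = 64 + 28841 = 28905$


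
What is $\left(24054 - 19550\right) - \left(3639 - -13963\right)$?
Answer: $-13098$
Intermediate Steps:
$\left(24054 - 19550\right) - \left(3639 - -13963\right) = \left(24054 - 19550\right) - \left(3639 + 13963\right) = 4504 - 17602 = -13098$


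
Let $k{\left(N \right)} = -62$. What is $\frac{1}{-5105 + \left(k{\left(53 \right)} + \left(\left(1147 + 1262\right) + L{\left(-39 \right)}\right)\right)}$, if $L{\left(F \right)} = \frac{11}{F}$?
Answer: $- \frac{39}{107573} \approx -0.00036254$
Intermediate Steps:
$\frac{1}{-5105 + \left(k{\left(53 \right)} + \left(\left(1147 + 1262\right) + L{\left(-39 \right)}\right)\right)} = \frac{1}{-5105 + \left(-62 + \left(\left(1147 + 1262\right) + \frac{11}{-39}\right)\right)} = \frac{1}{-5105 + \left(-62 + \left(2409 + 11 \left(- \frac{1}{39}\right)\right)\right)} = \frac{1}{-5105 + \left(-62 + \left(2409 - \frac{11}{39}\right)\right)} = \frac{1}{-5105 + \left(-62 + \frac{93940}{39}\right)} = \frac{1}{-5105 + \frac{91522}{39}} = \frac{1}{- \frac{107573}{39}} = - \frac{39}{107573}$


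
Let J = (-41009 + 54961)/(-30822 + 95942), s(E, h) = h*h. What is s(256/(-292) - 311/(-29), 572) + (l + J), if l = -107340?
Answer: 447382976/2035 ≈ 2.1984e+5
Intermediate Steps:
s(E, h) = h**2
J = 436/2035 (J = 13952/65120 = 13952*(1/65120) = 436/2035 ≈ 0.21425)
s(256/(-292) - 311/(-29), 572) + (l + J) = 572**2 + (-107340 + 436/2035) = 327184 - 218436464/2035 = 447382976/2035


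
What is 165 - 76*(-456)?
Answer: 34821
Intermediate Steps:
165 - 76*(-456) = 165 + 34656 = 34821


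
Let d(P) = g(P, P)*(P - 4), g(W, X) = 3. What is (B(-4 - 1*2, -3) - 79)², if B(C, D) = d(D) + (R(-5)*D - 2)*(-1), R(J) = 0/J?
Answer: 9604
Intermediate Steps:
R(J) = 0
d(P) = -12 + 3*P (d(P) = 3*(P - 4) = 3*(-4 + P) = -12 + 3*P)
B(C, D) = -10 + 3*D (B(C, D) = (-12 + 3*D) + (0*D - 2)*(-1) = (-12 + 3*D) + (0 - 2)*(-1) = (-12 + 3*D) - 2*(-1) = (-12 + 3*D) + 2 = -10 + 3*D)
(B(-4 - 1*2, -3) - 79)² = ((-10 + 3*(-3)) - 79)² = ((-10 - 9) - 79)² = (-19 - 79)² = (-98)² = 9604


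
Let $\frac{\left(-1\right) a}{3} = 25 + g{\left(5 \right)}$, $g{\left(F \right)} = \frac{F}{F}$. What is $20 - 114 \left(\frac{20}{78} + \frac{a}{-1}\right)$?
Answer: $- \frac{115716}{13} \approx -8901.2$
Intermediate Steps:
$g{\left(F \right)} = 1$
$a = -78$ ($a = - 3 \left(25 + 1\right) = \left(-3\right) 26 = -78$)
$20 - 114 \left(\frac{20}{78} + \frac{a}{-1}\right) = 20 - 114 \left(\frac{20}{78} - \frac{78}{-1}\right) = 20 - 114 \left(20 \cdot \frac{1}{78} - -78\right) = 20 - 114 \left(\frac{10}{39} + 78\right) = 20 - \frac{115976}{13} = - \frac{115716}{13}$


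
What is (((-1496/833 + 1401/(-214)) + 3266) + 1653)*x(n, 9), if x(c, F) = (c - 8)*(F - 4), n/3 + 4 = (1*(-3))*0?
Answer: -2574657650/5243 ≈ -4.9107e+5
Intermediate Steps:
n = -12 (n = -12 + 3*((1*(-3))*0) = -12 + 3*(-3*0) = -12 + 3*0 = -12 + 0 = -12)
x(c, F) = (-8 + c)*(-4 + F)
(((-1496/833 + 1401/(-214)) + 3266) + 1653)*x(n, 9) = (((-1496/833 + 1401/(-214)) + 3266) + 1653)*(32 - 8*9 - 4*(-12) + 9*(-12)) = (((-1496*1/833 + 1401*(-1/214)) + 3266) + 1653)*(32 - 72 + 48 - 108) = (((-88/49 - 1401/214) + 3266) + 1653)*(-100) = ((-87481/10486 + 3266) + 1653)*(-100) = (34159795/10486 + 1653)*(-100) = (51493153/10486)*(-100) = -2574657650/5243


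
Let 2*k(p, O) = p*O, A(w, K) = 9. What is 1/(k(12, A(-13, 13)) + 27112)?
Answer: 1/27166 ≈ 3.6811e-5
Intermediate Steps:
k(p, O) = O*p/2 (k(p, O) = (p*O)/2 = (O*p)/2 = O*p/2)
1/(k(12, A(-13, 13)) + 27112) = 1/((½)*9*12 + 27112) = 1/(54 + 27112) = 1/27166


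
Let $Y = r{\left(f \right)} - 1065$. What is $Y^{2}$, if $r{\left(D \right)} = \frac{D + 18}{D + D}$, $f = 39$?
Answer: $\frac{765684241}{676} \approx 1.1327 \cdot 10^{6}$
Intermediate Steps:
$r{\left(D \right)} = \frac{18 + D}{2 D}$
$Y = - \frac{27671}{26}$ ($Y = \frac{18 + 39}{2 \cdot 39} - 1065 = \frac{1}{2} \cdot \frac{1}{39} \cdot 57 - 1065 = \frac{19}{26} - 1065 = - \frac{27671}{26} \approx -1064.3$)
$Y^{2} = \left(- \frac{27671}{26}\right)^{2} = \frac{765684241}{676}$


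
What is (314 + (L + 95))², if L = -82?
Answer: 106929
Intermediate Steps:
(314 + (L + 95))² = (314 + (-82 + 95))² = (314 + 13)² = 327² = 106929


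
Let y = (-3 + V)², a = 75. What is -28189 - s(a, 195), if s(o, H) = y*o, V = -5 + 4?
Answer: -29389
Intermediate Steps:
V = -1
y = 16 (y = (-3 - 1)² = (-4)² = 16)
s(o, H) = 16*o
-28189 - s(a, 195) = -28189 - 16*75 = -28189 - 1*1200 = -28189 - 1200 = -29389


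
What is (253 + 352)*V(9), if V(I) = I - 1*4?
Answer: 3025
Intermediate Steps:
V(I) = -4 + I (V(I) = I - 4 = -4 + I)
(253 + 352)*V(9) = (253 + 352)*(-4 + 9) = 605*5 = 3025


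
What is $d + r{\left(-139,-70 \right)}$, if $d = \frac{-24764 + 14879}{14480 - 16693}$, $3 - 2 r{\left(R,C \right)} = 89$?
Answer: $- \frac{85274}{2213} \approx -38.533$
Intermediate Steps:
$r{\left(R,C \right)} = -43$ ($r{\left(R,C \right)} = \frac{3}{2} - \frac{89}{2} = -43$)
$d = \frac{9885}{2213}$ ($d = - \frac{9885}{-2213} = \left(-9885\right) \left(- \frac{1}{2213}\right) = \frac{9885}{2213} \approx 4.4668$)
$d + r{\left(-139,-70 \right)} = \frac{9885}{2213} - 43 = - \frac{85274}{2213}$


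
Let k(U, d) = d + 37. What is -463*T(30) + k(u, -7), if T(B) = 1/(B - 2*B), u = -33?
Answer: 1363/30 ≈ 45.433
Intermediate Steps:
k(U, d) = 37 + d
T(B) = -1/B (T(B) = 1/(-B) = -1/B)
-463*T(30) + k(u, -7) = -(-463)/30 + (37 - 7) = -(-463)/30 + 30 = -463*(-1/30) + 30 = 463/30 + 30 = 1363/30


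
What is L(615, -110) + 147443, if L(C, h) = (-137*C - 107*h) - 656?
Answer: 74302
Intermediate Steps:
L(C, h) = -656 - 137*C - 107*h
L(615, -110) + 147443 = (-656 - 137*615 - 107*(-110)) + 147443 = (-656 - 84255 + 11770) + 147443 = -73141 + 147443 = 74302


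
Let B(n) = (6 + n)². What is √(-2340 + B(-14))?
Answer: 2*I*√569 ≈ 47.707*I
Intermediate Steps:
√(-2340 + B(-14)) = √(-2340 + (6 - 14)²) = √(-2340 + (-8)²) = √(-2340 + 64) = √(-2276) = 2*I*√569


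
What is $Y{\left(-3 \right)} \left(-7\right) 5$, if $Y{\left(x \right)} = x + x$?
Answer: $210$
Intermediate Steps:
$Y{\left(x \right)} = 2 x$
$Y{\left(-3 \right)} \left(-7\right) 5 = 2 \left(-3\right) \left(-7\right) 5 = \left(-6\right) \left(-7\right) 5 = 42 \cdot 5 = 210$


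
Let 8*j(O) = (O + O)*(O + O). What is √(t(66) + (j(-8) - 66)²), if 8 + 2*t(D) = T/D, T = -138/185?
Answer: √19082671190/4070 ≈ 33.941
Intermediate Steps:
j(O) = O²/2 (j(O) = ((O + O)*(O + O))/8 = ((2*O)*(2*O))/8 = (4*O²)/8 = O²/2)
T = -138/185 (T = -138*1/185 = -138/185 ≈ -0.74595)
t(D) = -4 - 69/(185*D) (t(D) = -4 + (-138/(185*D))/2 = -4 - 69/(185*D))
√(t(66) + (j(-8) - 66)²) = √((-4 - 69/185/66) + ((½)*(-8)² - 66)²) = √((-4 - 69/185*1/66) + ((½)*64 - 66)²) = √((-4 - 23/4070) + (32 - 66)²) = √(-16303/4070 + (-34)²) = √(-16303/4070 + 1156) = √(4688617/4070) = √19082671190/4070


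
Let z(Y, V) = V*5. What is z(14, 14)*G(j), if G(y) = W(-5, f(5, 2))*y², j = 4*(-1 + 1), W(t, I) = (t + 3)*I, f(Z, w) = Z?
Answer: 0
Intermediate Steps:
z(Y, V) = 5*V
W(t, I) = I*(3 + t) (W(t, I) = (3 + t)*I = I*(3 + t))
j = 0 (j = 4*0 = 0)
G(y) = -10*y² (G(y) = (5*(3 - 5))*y² = (5*(-2))*y² = -10*y²)
z(14, 14)*G(j) = (5*14)*(-10*0²) = 70*(-10*0) = 70*0 = 0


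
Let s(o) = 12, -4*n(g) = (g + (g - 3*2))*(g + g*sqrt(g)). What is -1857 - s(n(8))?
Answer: -1869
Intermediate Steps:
n(g) = -(-6 + 2*g)*(g + g**(3/2))/4 (n(g) = -(g + (g - 3*2))*(g + g*sqrt(g))/4 = -(g + (g - 6))*(g + g**(3/2))/4 = -(g + (-6 + g))*(g + g**(3/2))/4 = -(-6 + 2*g)*(g + g**(3/2))/4)
-1857 - s(n(8)) = -1857 - 1*12 = -1857 - 12 = -1869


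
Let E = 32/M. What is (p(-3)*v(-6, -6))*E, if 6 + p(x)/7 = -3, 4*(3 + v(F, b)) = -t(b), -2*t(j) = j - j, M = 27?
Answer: 224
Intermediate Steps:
t(j) = 0 (t(j) = -(j - j)/2 = -1/2*0 = 0)
v(F, b) = -3 (v(F, b) = -3 + (-1*0)/4 = -3 + (1/4)*0 = -3 + 0 = -3)
p(x) = -63 (p(x) = -42 + 7*(-3) = -42 - 21 = -63)
E = 32/27 ≈ 1.1852
(p(-3)*v(-6, -6))*E = -63*(-3)*(32/27) = 189*(32/27) = 224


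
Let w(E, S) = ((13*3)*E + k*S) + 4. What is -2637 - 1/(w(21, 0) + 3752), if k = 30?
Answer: -12064276/4575 ≈ -2637.0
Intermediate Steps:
w(E, S) = 4 + 30*S + 39*E (w(E, S) = ((13*3)*E + 30*S) + 4 = (39*E + 30*S) + 4 = (30*S + 39*E) + 4 = 4 + 30*S + 39*E)
-2637 - 1/(w(21, 0) + 3752) = -2637 - 1/((4 + 30*0 + 39*21) + 3752) = -2637 - 1/((4 + 0 + 819) + 3752) = -2637 - 1/(823 + 3752) = -2637 - 1/4575 = -12064276/4575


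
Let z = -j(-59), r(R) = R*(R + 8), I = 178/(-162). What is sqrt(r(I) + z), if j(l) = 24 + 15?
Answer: I*sqrt(305630)/81 ≈ 6.8252*I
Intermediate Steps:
I = -89/81 (I = 178*(-1/162) = -89/81 ≈ -1.0988)
r(R) = R*(8 + R)
j(l) = 39
z = -39 (z = -1*39 = -39)
sqrt(r(I) + z) = sqrt(-89*(8 - 89/81)/81 - 39) = sqrt(-89/81*559/81 - 39) = sqrt(-49751/6561 - 39) = sqrt(-305630/6561) = I*sqrt(305630)/81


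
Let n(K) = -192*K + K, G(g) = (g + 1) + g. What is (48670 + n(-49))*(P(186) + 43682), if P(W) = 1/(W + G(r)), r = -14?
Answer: 134345626577/53 ≈ 2.5348e+9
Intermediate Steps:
G(g) = 1 + 2*g (G(g) = (1 + g) + g = 1 + 2*g)
P(W) = 1/(-27 + W) (P(W) = 1/(W + (1 + 2*(-14))) = 1/(W + (1 - 28)) = 1/(W - 27) = 1/(-27 + W))
n(K) = -191*K
(48670 + n(-49))*(P(186) + 43682) = (48670 - 191*(-49))*(1/(-27 + 186) + 43682) = (48670 + 9359)*(1/159 + 43682) = 58029*(1/159 + 43682) = 58029*(6945439/159) = 134345626577/53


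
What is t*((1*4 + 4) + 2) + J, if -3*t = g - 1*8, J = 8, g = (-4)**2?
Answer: -56/3 ≈ -18.667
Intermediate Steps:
g = 16
t = -8/3 (t = -(16 - 1*8)/3 = -(16 - 8)/3 = -1/3*8 = -8/3 ≈ -2.6667)
t*((1*4 + 4) + 2) + J = -8*((1*4 + 4) + 2)/3 + 8 = -8*((4 + 4) + 2)/3 + 8 = -8*(8 + 2)/3 + 8 = -8/3*10 + 8 = -80/3 + 8 = -56/3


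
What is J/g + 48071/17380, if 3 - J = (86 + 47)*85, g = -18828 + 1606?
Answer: 6482959/1894420 ≈ 3.4221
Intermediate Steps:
g = -17222
J = -11302 (J = 3 - (86 + 47)*85 = 3 - 133*85 = 3 - 1*11305 = 3 - 11305 = -11302)
J/g + 48071/17380 = -11302/(-17222) + 48071/17380 = -11302*(-1/17222) + 48071*(1/17380) = 5651/8611 + 48071/17380 = 6482959/1894420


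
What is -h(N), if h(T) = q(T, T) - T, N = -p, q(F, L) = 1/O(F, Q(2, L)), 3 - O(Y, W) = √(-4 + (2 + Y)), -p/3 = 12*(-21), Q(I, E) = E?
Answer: -579855/767 - I*√758/767 ≈ -756.0 - 0.035895*I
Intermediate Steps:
p = 756 (p = -36*(-21) = -3*(-252) = 756)
O(Y, W) = 3 - √(-2 + Y) (O(Y, W) = 3 - √(-4 + (2 + Y)) = 3 - √(-2 + Y))
q(F, L) = 1/(3 - √(-2 + F))
N = -756 (N = -1*756 = -756)
h(T) = -T - 1/(-3 + √(-2 + T)) (h(T) = -1/(-3 + √(-2 + T)) - T = -T - 1/(-3 + √(-2 + T)))
-h(N) = -(-1*(-756) - 1/(-3 + √(-2 - 756))) = -(756 - 1/(-3 + √(-758))) = -(756 - 1/(-3 + I*√758)) = -756 + 1/(-3 + I*√758)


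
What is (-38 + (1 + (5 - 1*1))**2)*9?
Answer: -117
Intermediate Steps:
(-38 + (1 + (5 - 1*1))**2)*9 = (-38 + (1 + (5 - 1))**2)*9 = (-38 + (1 + 4)**2)*9 = (-38 + 5**2)*9 = (-38 + 25)*9 = -13*9 = -117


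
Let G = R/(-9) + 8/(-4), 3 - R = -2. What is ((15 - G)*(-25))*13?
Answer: -51350/9 ≈ -5705.6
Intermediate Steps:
R = 5 (R = 3 - 1*(-2) = 3 + 2 = 5)
G = -23/9 (G = 5/(-9) + 8/(-4) = 5*(-⅑) + 8*(-¼) = -5/9 - 2 = -23/9 ≈ -2.5556)
((15 - G)*(-25))*13 = ((15 - 1*(-23/9))*(-25))*13 = ((15 + 23/9)*(-25))*13 = ((158/9)*(-25))*13 = -3950/9*13 = -51350/9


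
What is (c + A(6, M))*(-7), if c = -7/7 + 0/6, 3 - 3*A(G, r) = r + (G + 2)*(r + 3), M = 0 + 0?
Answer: 56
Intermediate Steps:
M = 0
A(G, r) = 1 - r/3 - (2 + G)*(3 + r)/3 (A(G, r) = 1 - (r + (G + 2)*(r + 3))/3 = 1 - (r + (2 + G)*(3 + r))/3 = 1 + (-r/3 - (2 + G)*(3 + r)/3) = 1 - r/3 - (2 + G)*(3 + r)/3)
c = -1 (c = -7*1/7 + 0*(1/6) = -1 + 0 = -1)
(c + A(6, M))*(-7) = (-1 + (-1 - 1*6 - 1*0 - 1/3*6*0))*(-7) = (-1 + (-1 - 6 + 0 + 0))*(-7) = (-1 - 7)*(-7) = -8*(-7) = 56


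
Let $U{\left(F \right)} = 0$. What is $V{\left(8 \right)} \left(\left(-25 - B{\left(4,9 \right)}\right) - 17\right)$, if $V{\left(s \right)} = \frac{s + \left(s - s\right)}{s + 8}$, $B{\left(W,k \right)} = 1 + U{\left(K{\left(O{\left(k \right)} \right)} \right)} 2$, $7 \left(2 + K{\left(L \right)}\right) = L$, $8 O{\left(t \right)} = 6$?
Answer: $- \frac{43}{2} \approx -21.5$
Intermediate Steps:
$O{\left(t \right)} = \frac{3}{4}$ ($O{\left(t \right)} = \frac{1}{8} \cdot 6 = \frac{3}{4}$)
$K{\left(L \right)} = -2 + \frac{L}{7}$
$B{\left(W,k \right)} = 1$ ($B{\left(W,k \right)} = 1 + 0 \cdot 2 = 1 + 0 = 1$)
$V{\left(s \right)} = \frac{s}{8 + s}$ ($V{\left(s \right)} = \frac{s + 0}{8 + s} = \frac{s}{8 + s}$)
$V{\left(8 \right)} \left(\left(-25 - B{\left(4,9 \right)}\right) - 17\right) = \frac{8}{8 + 8} \left(\left(-25 - 1\right) - 17\right) = \frac{8}{16} \left(\left(-25 - 1\right) - 17\right) = 8 \cdot \frac{1}{16} \left(-26 - 17\right) = \frac{1}{2} \left(-43\right) = - \frac{43}{2}$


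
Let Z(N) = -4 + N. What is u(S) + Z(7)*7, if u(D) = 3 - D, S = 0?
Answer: 24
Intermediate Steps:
u(S) + Z(7)*7 = (3 - 1*0) + (-4 + 7)*7 = (3 + 0) + 3*7 = 3 + 21 = 24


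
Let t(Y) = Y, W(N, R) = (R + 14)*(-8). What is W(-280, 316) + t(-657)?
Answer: -3297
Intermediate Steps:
W(N, R) = -112 - 8*R (W(N, R) = (14 + R)*(-8) = -112 - 8*R)
W(-280, 316) + t(-657) = (-112 - 8*316) - 657 = (-112 - 2528) - 657 = -2640 - 657 = -3297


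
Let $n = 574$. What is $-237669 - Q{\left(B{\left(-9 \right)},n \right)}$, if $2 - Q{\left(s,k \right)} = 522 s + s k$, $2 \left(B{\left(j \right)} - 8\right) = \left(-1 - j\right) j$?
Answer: $-268359$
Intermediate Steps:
$B{\left(j \right)} = 8 + \frac{j \left(-1 - j\right)}{2}$ ($B{\left(j \right)} = 8 + \frac{\left(-1 - j\right) j}{2} = 8 + \frac{j \left(-1 - j\right)}{2}$)
$Q{\left(s,k \right)} = 2 - 522 s - k s$ ($Q{\left(s,k \right)} = 2 - \left(522 s + s k\right) = 2 - \left(522 s + k s\right) = 2 - 522 s - k s$)
$-237669 - Q{\left(B{\left(-9 \right)},n \right)} = -237669 - \left(2 - 522 \left(8 - - \frac{9}{2} - \frac{\left(-9\right)^{2}}{2}\right) - 574 \left(8 - - \frac{9}{2} - \frac{\left(-9\right)^{2}}{2}\right)\right) = -237669 - \left(2 - 522 \left(8 + \frac{9}{2} - \frac{81}{2}\right) - 574 \left(8 + \frac{9}{2} - \frac{81}{2}\right)\right) = -237669 - \left(2 - -14616 - 574 \left(-28\right)\right) = -237669 - \left(2 + 14616 + 16072\right) = -237669 - 30690 = -268359$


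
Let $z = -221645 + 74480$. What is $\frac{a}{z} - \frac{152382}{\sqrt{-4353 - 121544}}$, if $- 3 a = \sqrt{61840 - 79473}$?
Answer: $\frac{i \left(125897 \sqrt{17633} + 67275891090 \sqrt{125897}\right)}{55582896015} \approx 429.46 i$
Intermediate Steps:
$z = -147165$
$a = - \frac{i \sqrt{17633}}{3}$ ($a = - \frac{\sqrt{61840 - 79473}}{3} = - \frac{\sqrt{-17633}}{3} = - \frac{i \sqrt{17633}}{3} \approx - 44.263 i$)
$\frac{a}{z} - \frac{152382}{\sqrt{-4353 - 121544}} = \frac{\left(- \frac{1}{3}\right) i \sqrt{17633}}{-147165} - \frac{152382}{\sqrt{-4353 - 121544}} = - \frac{i \sqrt{17633}}{3} \left(- \frac{1}{147165}\right) - \frac{152382}{\sqrt{-125897}} = \frac{i \sqrt{17633}}{441495} - \frac{152382}{i \sqrt{125897}} = \frac{i \sqrt{17633}}{441495} - 152382 \left(- \frac{i \sqrt{125897}}{125897}\right) = \frac{i \sqrt{17633}}{441495} + \frac{152382 i \sqrt{125897}}{125897}$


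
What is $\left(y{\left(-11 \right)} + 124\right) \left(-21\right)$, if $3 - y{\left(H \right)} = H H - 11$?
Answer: $-357$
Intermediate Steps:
$y{\left(H \right)} = 14 - H^{2}$ ($y{\left(H \right)} = 3 - \left(H H - 11\right) = 3 - \left(H^{2} - 11\right) = 3 - \left(-11 + H^{2}\right) = 14 - H^{2}$)
$\left(y{\left(-11 \right)} + 124\right) \left(-21\right) = \left(\left(14 - \left(-11\right)^{2}\right) + 124\right) \left(-21\right) = \left(\left(14 - 121\right) + 124\right) \left(-21\right) = \left(-107 + 124\right) \left(-21\right) = 17 \left(-21\right) = -357$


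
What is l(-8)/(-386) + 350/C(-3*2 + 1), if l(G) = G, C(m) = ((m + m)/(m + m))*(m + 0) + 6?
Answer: 67554/193 ≈ 350.02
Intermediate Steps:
C(m) = 6 + m (C(m) = ((2*m)/((2*m)))*m + 6 = ((2*m)*(1/(2*m)))*m + 6 = 1*m + 6 = m + 6 = 6 + m)
l(-8)/(-386) + 350/C(-3*2 + 1) = -8/(-386) + 350/(6 + (-3*2 + 1)) = -8*(-1/386) + 350/(6 + (-6 + 1)) = 4/193 + 350/(6 - 5) = 4/193 + 350/1 = 4/193 + 350*1 = 4/193 + 350 = 67554/193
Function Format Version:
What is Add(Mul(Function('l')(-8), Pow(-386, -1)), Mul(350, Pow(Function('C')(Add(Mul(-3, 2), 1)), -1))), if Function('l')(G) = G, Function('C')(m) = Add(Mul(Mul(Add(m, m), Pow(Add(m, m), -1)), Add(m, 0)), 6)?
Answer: Rational(67554, 193) ≈ 350.02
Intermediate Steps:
Function('C')(m) = Add(6, m) (Function('C')(m) = Add(Mul(Mul(Mul(2, m), Pow(Mul(2, m), -1)), m), 6) = Add(Mul(Mul(Mul(2, m), Mul(Rational(1, 2), Pow(m, -1))), m), 6) = Add(Mul(1, m), 6) = Add(m, 6) = Add(6, m))
Add(Mul(Function('l')(-8), Pow(-386, -1)), Mul(350, Pow(Function('C')(Add(Mul(-3, 2), 1)), -1))) = Add(Mul(-8, Pow(-386, -1)), Mul(350, Pow(Add(6, Add(Mul(-3, 2), 1)), -1))) = Add(Mul(-8, Rational(-1, 386)), Mul(350, Pow(Add(6, Add(-6, 1)), -1))) = Add(Rational(4, 193), Mul(350, Pow(Add(6, -5), -1))) = Add(Rational(4, 193), Mul(350, Pow(1, -1))) = Add(Rational(4, 193), Mul(350, 1)) = Add(Rational(4, 193), 350) = Rational(67554, 193)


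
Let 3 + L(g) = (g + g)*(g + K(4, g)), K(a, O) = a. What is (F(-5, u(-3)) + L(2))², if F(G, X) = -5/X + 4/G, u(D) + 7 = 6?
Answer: 15876/25 ≈ 635.04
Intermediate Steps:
u(D) = -1 (u(D) = -7 + 6 = -1)
L(g) = -3 + 2*g*(4 + g) (L(g) = -3 + (g + g)*(g + 4) = -3 + (2*g)*(4 + g) = -3 + 2*g*(4 + g))
(F(-5, u(-3)) + L(2))² = ((-5/(-1) + 4/(-5)) + (-3 + 2*2² + 8*2))² = ((-5*(-1) + 4*(-⅕)) + (-3 + 2*4 + 16))² = ((5 - ⅘) + (-3 + 8 + 16))² = (21/5 + 21)² = (126/5)² = 15876/25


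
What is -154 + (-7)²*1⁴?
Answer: -105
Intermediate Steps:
-154 + (-7)²*1⁴ = -154 + 49*1 = -154 + 49 = -105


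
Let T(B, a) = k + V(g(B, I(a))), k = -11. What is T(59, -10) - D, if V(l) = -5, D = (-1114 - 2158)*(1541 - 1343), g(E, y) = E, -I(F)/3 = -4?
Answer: 647840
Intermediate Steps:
I(F) = 12 (I(F) = -3*(-4) = 12)
D = -647856 (D = -3272*198 = -647856)
T(B, a) = -16 (T(B, a) = -11 - 5 = -16)
T(59, -10) - D = -16 - 1*(-647856) = -16 + 647856 = 647840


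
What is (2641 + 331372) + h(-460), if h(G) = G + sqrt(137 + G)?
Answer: 333553 + I*sqrt(323) ≈ 3.3355e+5 + 17.972*I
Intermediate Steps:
(2641 + 331372) + h(-460) = (2641 + 331372) + (-460 + sqrt(137 - 460)) = 334013 + (-460 + sqrt(-323)) = 334013 + (-460 + I*sqrt(323)) = 333553 + I*sqrt(323)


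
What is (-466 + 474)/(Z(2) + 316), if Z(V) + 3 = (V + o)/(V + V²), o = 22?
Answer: 8/317 ≈ 0.025237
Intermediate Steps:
Z(V) = -3 + (22 + V)/(V + V²) (Z(V) = -3 + (V + 22)/(V + V²) = -3 + (22 + V)/(V + V²))
(-466 + 474)/(Z(2) + 316) = (-466 + 474)/((22 - 3*2² - 2*2)/(2*(1 + 2)) + 316) = 8/((½)*(22 - 3*4 - 4)/3 + 316) = 8/((½)*(⅓)*(22 - 12 - 4) + 316) = 8/((½)*(⅓)*6 + 316) = 8/(1 + 316) = 8/317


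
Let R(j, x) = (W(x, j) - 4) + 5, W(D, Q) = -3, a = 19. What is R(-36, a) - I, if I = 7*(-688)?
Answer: 4814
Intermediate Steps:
R(j, x) = -2 (R(j, x) = (-3 - 4) + 5 = -7 + 5 = -2)
I = -4816
R(-36, a) - I = -2 - 1*(-4816) = -2 + 4816 = 4814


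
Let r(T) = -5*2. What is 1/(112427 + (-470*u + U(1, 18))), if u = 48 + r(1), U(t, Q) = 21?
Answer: 1/94588 ≈ 1.0572e-5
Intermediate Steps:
r(T) = -10
u = 38 (u = 48 - 10 = 38)
1/(112427 + (-470*u + U(1, 18))) = 1/(112427 + (-470*38 + 21)) = 1/(112427 + (-17860 + 21)) = 1/(112427 - 17839) = 1/94588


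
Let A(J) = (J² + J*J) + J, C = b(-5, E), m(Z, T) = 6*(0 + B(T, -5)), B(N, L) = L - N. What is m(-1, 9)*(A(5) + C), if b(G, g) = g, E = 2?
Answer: -4788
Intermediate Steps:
m(Z, T) = -30 - 6*T (m(Z, T) = 6*(0 + (-5 - T)) = 6*(-5 - T) = -30 - 6*T)
C = 2
A(J) = J + 2*J² (A(J) = (J² + J²) + J = 2*J² + J = J + 2*J²)
m(-1, 9)*(A(5) + C) = (-30 - 6*9)*(5*(1 + 2*5) + 2) = (-30 - 54)*(5*(1 + 10) + 2) = -84*(5*11 + 2) = -84*(55 + 2) = -84*57 = -4788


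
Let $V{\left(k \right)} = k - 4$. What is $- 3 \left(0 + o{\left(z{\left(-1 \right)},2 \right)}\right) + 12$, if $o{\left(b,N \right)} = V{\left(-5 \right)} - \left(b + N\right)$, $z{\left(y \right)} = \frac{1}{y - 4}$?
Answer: $\frac{222}{5} \approx 44.4$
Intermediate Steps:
$z{\left(y \right)} = \frac{1}{-4 + y}$
$V{\left(k \right)} = -4 + k$
$o{\left(b,N \right)} = -9 - N - b$ ($o{\left(b,N \right)} = \left(-4 - 5\right) - \left(b + N\right) = -9 - \left(N + b\right) = -9 - N - b$)
$- 3 \left(0 + o{\left(z{\left(-1 \right)},2 \right)}\right) + 12 = - 3 \left(0 - \left(11 + \frac{1}{-4 - 1}\right)\right) + 12 = - 3 \left(0 - \frac{54}{5}\right) + 12 = \left(-3\right) \left(- \frac{54}{5}\right) + 12 = \frac{162}{5} + 12 = \frac{222}{5}$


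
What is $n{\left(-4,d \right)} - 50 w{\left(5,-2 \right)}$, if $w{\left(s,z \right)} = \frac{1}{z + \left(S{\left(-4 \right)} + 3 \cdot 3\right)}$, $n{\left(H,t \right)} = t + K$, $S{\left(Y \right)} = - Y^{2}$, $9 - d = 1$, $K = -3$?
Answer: $\frac{95}{9} \approx 10.556$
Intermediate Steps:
$d = 8$ ($d = 9 - 1 = 8$)
$n{\left(H,t \right)} = -3 + t$ ($n{\left(H,t \right)} = t - 3 = -3 + t$)
$w{\left(s,z \right)} = \frac{1}{-7 + z}$ ($w{\left(s,z \right)} = \frac{1}{z + \left(- \left(-4\right)^{2} + 3 \cdot 3\right)} = \frac{1}{z + \left(\left(-1\right) 16 + 9\right)} = \frac{1}{z + \left(-16 + 9\right)} = \frac{1}{z - 7} = \frac{1}{-7 + z}$)
$n{\left(-4,d \right)} - 50 w{\left(5,-2 \right)} = \left(-3 + 8\right) - \frac{50}{-7 - 2} = 5 - \frac{50}{-9} = 5 - - \frac{50}{9} = 5 + \frac{50}{9} = \frac{95}{9}$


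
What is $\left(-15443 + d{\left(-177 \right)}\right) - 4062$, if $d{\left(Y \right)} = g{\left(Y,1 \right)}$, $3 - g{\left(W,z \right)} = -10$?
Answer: $-19492$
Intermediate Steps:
$g{\left(W,z \right)} = 13$ ($g{\left(W,z \right)} = 3 - -10 = 3 + 10 = 13$)
$d{\left(Y \right)} = 13$
$\left(-15443 + d{\left(-177 \right)}\right) - 4062 = \left(-15443 + 13\right) - 4062 = -15430 - 4062 = -19492$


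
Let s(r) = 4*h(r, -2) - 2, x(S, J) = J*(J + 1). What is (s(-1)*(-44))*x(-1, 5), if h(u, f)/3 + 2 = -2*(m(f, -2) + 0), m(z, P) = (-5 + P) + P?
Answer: -250800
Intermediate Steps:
m(z, P) = -5 + 2*P
h(u, f) = 48 (h(u, f) = -6 + 3*(-2*((-5 + 2*(-2)) + 0)) = -6 + 3*(-2*((-5 - 4) + 0)) = -6 + 3*(-2*(-9 + 0)) = -6 + 3*(-2*(-9)) = -6 + 3*18 = -6 + 54 = 48)
x(S, J) = J*(1 + J)
s(r) = 190 (s(r) = 4*48 - 2 = 192 - 2 = 190)
(s(-1)*(-44))*x(-1, 5) = (190*(-44))*(5*(1 + 5)) = -41800*6 = -8360*30 = -250800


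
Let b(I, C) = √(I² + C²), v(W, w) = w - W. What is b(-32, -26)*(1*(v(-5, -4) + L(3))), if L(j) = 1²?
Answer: 20*√17 ≈ 82.462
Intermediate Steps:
b(I, C) = √(C² + I²)
L(j) = 1
b(-32, -26)*(1*(v(-5, -4) + L(3))) = √((-26)² + (-32)²)*(1*((-4 - 1*(-5)) + 1)) = √(676 + 1024)*(1*((-4 + 5) + 1)) = √1700*(1*(1 + 1)) = (10*√17)*(1*2) = (10*√17)*2 = 20*√17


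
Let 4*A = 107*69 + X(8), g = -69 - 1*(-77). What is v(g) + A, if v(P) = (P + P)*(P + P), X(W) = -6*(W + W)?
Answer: 8311/4 ≈ 2077.8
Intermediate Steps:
g = 8 (g = -69 + 77 = 8)
X(W) = -12*W
v(P) = 4*P² (v(P) = (2*P)*(2*P) = 4*P²)
A = 7287/4 (A = (107*69 - 12*8)/4 = (7383 - 96)/4 = (¼)*7287 = 7287/4 ≈ 1821.8)
v(g) + A = 4*8² + 7287/4 = 4*64 + 7287/4 = 256 + 7287/4 = 8311/4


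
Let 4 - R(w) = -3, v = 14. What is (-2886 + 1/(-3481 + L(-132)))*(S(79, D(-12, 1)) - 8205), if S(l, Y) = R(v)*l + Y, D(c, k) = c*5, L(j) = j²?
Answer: 310327000864/13943 ≈ 2.2257e+7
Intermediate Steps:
R(w) = 7 (R(w) = 4 - 1*(-3) = 4 + 3 = 7)
D(c, k) = 5*c
S(l, Y) = Y + 7*l (S(l, Y) = 7*l + Y = Y + 7*l)
(-2886 + 1/(-3481 + L(-132)))*(S(79, D(-12, 1)) - 8205) = (-2886 + 1/(-3481 + (-132)²))*((5*(-12) + 7*79) - 8205) = (-2886 + 1/(-3481 + 17424))*((-60 + 553) - 8205) = (-2886 + 1/13943)*(493 - 8205) = (-2886 + 1/13943)*(-7712) = -40239497/13943*(-7712) = 310327000864/13943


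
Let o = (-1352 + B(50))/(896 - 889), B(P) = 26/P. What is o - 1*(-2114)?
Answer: 336163/175 ≈ 1920.9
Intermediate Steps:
o = -33787/175 (o = (-1352 + 26/50)/(896 - 889) = (-1352 + 26*(1/50))/7 = (-1352 + 13/25)*(1/7) = -33787/25*1/7 = -33787/175 ≈ -193.07)
o - 1*(-2114) = -33787/175 - 1*(-2114) = -33787/175 + 2114 = 336163/175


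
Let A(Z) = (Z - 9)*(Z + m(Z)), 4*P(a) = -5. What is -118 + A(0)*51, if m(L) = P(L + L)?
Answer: 1823/4 ≈ 455.75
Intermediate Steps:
P(a) = -5/4 (P(a) = (¼)*(-5) = -5/4)
m(L) = -5/4
A(Z) = (-9 + Z)*(-5/4 + Z) (A(Z) = (Z - 9)*(Z - 5/4) = (-9 + Z)*(-5/4 + Z))
-118 + A(0)*51 = -118 + (45/4 + 0² - 41/4*0)*51 = -118 + (45/4 + 0 + 0)*51 = -118 + (45/4)*51 = -118 + 2295/4 = 1823/4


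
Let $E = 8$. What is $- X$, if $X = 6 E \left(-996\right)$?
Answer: $47808$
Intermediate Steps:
$X = -47808$ ($X = 6 \cdot 8 \left(-996\right) = 48 \left(-996\right) = -47808$)
$- X = \left(-1\right) \left(-47808\right) = 47808$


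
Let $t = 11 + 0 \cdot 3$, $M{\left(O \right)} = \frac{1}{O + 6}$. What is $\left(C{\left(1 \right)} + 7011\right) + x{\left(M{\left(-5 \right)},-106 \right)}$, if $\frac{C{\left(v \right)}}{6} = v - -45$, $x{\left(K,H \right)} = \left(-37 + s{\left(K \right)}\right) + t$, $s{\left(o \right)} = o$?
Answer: $7262$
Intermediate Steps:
$M{\left(O \right)} = \frac{1}{6 + O}$
$t = 11$ ($t = 11 + 0 = 11$)
$x{\left(K,H \right)} = -26 + K$ ($x{\left(K,H \right)} = \left(-37 + K\right) + 11 = -26 + K$)
$C{\left(v \right)} = 270 + 6 v$ ($C{\left(v \right)} = 6 \left(v - -45\right) = 6 \left(v + 45\right) = 6 \left(45 + v\right) = 270 + 6 v$)
$\left(C{\left(1 \right)} + 7011\right) + x{\left(M{\left(-5 \right)},-106 \right)} = \left(\left(270 + 6 \cdot 1\right) + 7011\right) - \left(26 - \frac{1}{6 - 5}\right) = \left(\left(270 + 6\right) + 7011\right) - \left(26 - 1^{-1}\right) = \left(276 + 7011\right) + \left(-26 + 1\right) = 7287 - 25 = 7262$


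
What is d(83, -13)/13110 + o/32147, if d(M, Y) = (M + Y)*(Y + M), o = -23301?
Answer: -14795581/42144717 ≈ -0.35107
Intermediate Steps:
d(M, Y) = (M + Y)² (d(M, Y) = (M + Y)*(M + Y) = (M + Y)²)
d(83, -13)/13110 + o/32147 = (83 - 13)²/13110 - 23301/32147 = 70²*(1/13110) - 23301*1/32147 = 4900*(1/13110) - 23301/32147 = 490/1311 - 23301/32147 = -14795581/42144717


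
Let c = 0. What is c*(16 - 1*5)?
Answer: 0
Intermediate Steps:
c*(16 - 1*5) = 0*(16 - 1*5) = 0*(16 - 5) = 0*11 = 0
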